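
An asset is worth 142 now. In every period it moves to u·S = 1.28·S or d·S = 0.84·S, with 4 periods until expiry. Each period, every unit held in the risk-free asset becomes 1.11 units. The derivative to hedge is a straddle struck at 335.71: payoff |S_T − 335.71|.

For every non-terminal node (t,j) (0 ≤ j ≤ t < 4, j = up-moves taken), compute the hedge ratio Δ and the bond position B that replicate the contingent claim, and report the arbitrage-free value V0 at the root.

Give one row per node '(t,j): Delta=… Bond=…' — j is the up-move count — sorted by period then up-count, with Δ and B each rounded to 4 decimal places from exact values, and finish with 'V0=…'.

(0,0): Delta=-0.7541 Bond=194.7181
(1,0): Delta=-1.0000 Bond=245.4683
(1,1): Delta=-0.6525 Bond=197.6692
(2,0): Delta=-1.0000 Bond=272.4698
(2,1): Delta=-1.0000 Bond=272.4698
(2,2): Delta=-0.5089 Bond=186.0066
(3,0): Delta=-1.0000 Bond=302.4414
(3,1): Delta=-1.0000 Bond=302.4414
(3,2): Delta=-1.0000 Bond=302.4414
(3,3): Delta=-0.3060 Bond=146.0393
V0=87.6362

No-arbitrage ⇒ martingale measure with p* = (R−d)/(u−d) = 0.6136.
Payoff layer (t=4): V(4,0)=265.0123, V(4,1)=227.9801, V(4,2)=171.5502, V(4,3)=85.5617, V(4,4)=45.4683
Node (3,0) S=84.1640: V=(p*·227.9801+(1−p*)·265.0123)/1.11=218.2775; Δ=(227.9801−265.0123)/(107.7299−70.6977)=-1.0000; B=V−Δ·S=302.4414
Node (3,1) S=128.2499: V=(p*·171.5502+(1−p*)·227.9801)/1.11=174.1916; Δ=(171.5502−227.9801)/(164.1598−107.7299)=-1.0000; B=V−Δ·S=302.4414
Node (3,2) S=195.4284: V=(p*·85.5617+(1−p*)·171.5502)/1.11=107.0131; Δ=(85.5617−171.5502)/(250.1483−164.1598)=-1.0000; B=V−Δ·S=302.4414
Node (3,3) S=297.7956: V=(p*·45.4683+(1−p*)·85.5617)/1.11=54.9180; Δ=(45.4683−85.5617)/(381.1783−250.1483)=-0.3060; B=V−Δ·S=146.0393
Node (2,0) S=100.1952: V=(p*·174.1916+(1−p*)·218.2775)/1.11=172.2746; Δ=(174.1916−218.2775)/(128.2499−84.1640)=-1.0000; B=V−Δ·S=272.4698
Node (2,1) S=152.6784: V=(p*·107.0131+(1−p*)·174.1916)/1.11=119.7914; Δ=(107.0131−174.1916)/(195.4284−128.2499)=-1.0000; B=V−Δ·S=272.4698
Node (2,2) S=232.6528: V=(p*·54.9180+(1−p*)·107.0131)/1.11=67.6087; Δ=(54.9180−107.0131)/(297.7956−195.4284)=-0.5089; B=V−Δ·S=186.0066
Node (1,0) S=119.2800: V=(p*·119.7914+(1−p*)·172.2746)/1.11=126.1883; Δ=(119.7914−172.2746)/(152.6784−100.1952)=-1.0000; B=V−Δ·S=245.4683
Node (1,1) S=181.7600: V=(p*·67.6087+(1−p*)·119.7914)/1.11=79.0722; Δ=(67.6087−119.7914)/(232.6528−152.6784)=-0.6525; B=V−Δ·S=197.6692
Node (0,0) S=142.0000: V=(p*·79.0722+(1−p*)·126.1883)/1.11=87.6362; Δ=(79.0722−126.1883)/(181.7600−119.2800)=-0.7541; B=V−Δ·S=194.7181
The time-0 hedge costs 87.6362, which is the no-arbitrage price.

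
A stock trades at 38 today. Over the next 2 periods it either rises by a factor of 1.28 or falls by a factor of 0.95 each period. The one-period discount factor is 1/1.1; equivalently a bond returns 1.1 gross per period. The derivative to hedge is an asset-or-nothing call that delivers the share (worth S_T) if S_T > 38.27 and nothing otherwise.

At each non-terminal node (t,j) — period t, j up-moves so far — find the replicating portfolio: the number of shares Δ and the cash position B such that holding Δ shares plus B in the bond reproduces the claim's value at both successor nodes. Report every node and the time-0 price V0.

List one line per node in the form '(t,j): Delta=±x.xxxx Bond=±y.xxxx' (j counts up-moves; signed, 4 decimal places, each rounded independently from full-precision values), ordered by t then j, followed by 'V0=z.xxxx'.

(0,0): Delta=2.3561 Bond=-59.9653
(1,0): Delta=3.8788 Bond=-120.9300
(1,1): Delta=1.0000 Bond=0.0000
V0=29.5674

The replicating-portfolio and risk-neutral prices coincide; use p* = (1.1−0.95)/(1.28−0.95) = 0.4545 for the latter.
At expiry t=2: V(2,0)=0.0000, V(2,1)=46.2080, V(2,2)=62.2592
Node (1,0) S=36.1000: V=(p*·46.2080+(1−p*)·0.0000)/1.1=19.0942; Δ=(46.2080−0.0000)/(46.2080−34.2950)=3.8788; B=V−Δ·S=-120.9300
Node (1,1) S=48.6400: V=(p*·62.2592+(1−p*)·46.2080)/1.1=48.6400; Δ=(62.2592−46.2080)/(62.2592−46.2080)=1.0000; B=V−Δ·S=0.0000
Node (0,0) S=38.0000: V=(p*·48.6400+(1−p*)·19.0942)/1.1=29.5674; Δ=(48.6400−19.0942)/(48.6400−36.1000)=2.3561; B=V−Δ·S=-59.9653
Each (Δ,B) replicates both successor values, so the strategy is self-financing and V0 is arbitrage-free.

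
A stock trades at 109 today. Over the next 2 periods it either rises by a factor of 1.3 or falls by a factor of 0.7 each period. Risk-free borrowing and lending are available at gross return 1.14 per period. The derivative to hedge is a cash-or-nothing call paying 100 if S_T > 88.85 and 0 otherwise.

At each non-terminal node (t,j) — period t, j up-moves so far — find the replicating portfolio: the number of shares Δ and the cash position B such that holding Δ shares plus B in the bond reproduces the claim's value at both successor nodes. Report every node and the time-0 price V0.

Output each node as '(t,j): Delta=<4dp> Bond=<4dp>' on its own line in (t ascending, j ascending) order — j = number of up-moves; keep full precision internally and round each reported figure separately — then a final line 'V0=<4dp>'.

The replicating-portfolio and risk-neutral prices coincide; use p* = (1.14−0.7)/(1.3−0.7) = 0.7333 for the latter.
Terminal values V(2,·): V(2,0)=0.0000, V(2,1)=100.0000, V(2,2)=100.0000
Node (1,0) S=76.3000: V=(p*·100.0000+(1−p*)·0.0000)/1.14=64.3275; Δ=(100.0000−0.0000)/(99.1900−53.4100)=2.1844; B=V−Δ·S=-102.3392
Node (1,1) S=141.7000: V=(p*·100.0000+(1−p*)·100.0000)/1.14=87.7193; Δ=(100.0000−100.0000)/(184.2100−99.1900)=0.0000; B=V−Δ·S=87.7193
Node (0,0) S=109.0000: V=(p*·87.7193+(1−p*)·64.3275)/1.14=71.4750; Δ=(87.7193−64.3275)/(141.7000−76.3000)=0.3577; B=V−Δ·S=32.4886
Self-financing check: at every node Δ·S+B equals the discounted successor values.

(0,0): Delta=0.3577 Bond=32.4886
(1,0): Delta=2.1844 Bond=-102.3392
(1,1): Delta=0.0000 Bond=87.7193
V0=71.4750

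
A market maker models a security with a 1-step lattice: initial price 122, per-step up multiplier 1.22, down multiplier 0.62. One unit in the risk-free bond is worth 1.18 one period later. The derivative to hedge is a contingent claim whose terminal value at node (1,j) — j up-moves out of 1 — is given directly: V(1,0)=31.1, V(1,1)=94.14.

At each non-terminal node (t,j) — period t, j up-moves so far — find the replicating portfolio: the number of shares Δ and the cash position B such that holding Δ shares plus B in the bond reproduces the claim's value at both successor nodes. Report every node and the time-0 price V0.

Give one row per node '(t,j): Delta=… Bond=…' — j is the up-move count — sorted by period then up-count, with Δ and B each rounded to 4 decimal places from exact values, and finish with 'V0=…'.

The replicating-portfolio and risk-neutral prices coincide; use p* = (1.18−0.62)/(1.22−0.62) = 0.9333 for the latter.
Terminal payoffs: V(1,0)=31.1000, V(1,1)=94.1400
  t=0,j=0: stock 122.0000 → up 148.8400 (V=94.1400), down 75.6400 (V=31.1000). Price 76.2181; hedge Δ=0.8612, bond B=-28.8486.
The time-0 hedge costs 76.2181, which is the no-arbitrage price.

(0,0): Delta=0.8612 Bond=-28.8486
V0=76.2181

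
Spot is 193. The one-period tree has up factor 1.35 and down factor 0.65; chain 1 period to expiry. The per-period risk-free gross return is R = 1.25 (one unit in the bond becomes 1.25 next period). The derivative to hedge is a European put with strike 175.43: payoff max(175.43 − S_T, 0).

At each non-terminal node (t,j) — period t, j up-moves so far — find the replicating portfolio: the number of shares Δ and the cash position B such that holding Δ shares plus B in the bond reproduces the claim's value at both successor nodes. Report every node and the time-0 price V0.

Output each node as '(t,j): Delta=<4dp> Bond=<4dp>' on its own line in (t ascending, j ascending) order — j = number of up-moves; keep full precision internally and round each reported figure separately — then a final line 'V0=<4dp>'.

(0,0): Delta=-0.3699 Bond=77.1120
V0=5.7120

Risk-neutral probability p* = (R−d)/(u−d) = (1.25−0.65)/(1.35−0.65) = 0.8571.
Terminal values V(1,·): V(1,0)=49.9800, V(1,1)=0.0000
Node (0,0) S=193.0000: V=(p*·0.0000+(1−p*)·49.9800)/1.25=5.7120; Δ=(0.0000−49.9800)/(260.5500−125.4500)=-0.3699; B=V−Δ·S=77.1120
Self-financing check: at every node Δ·S+B equals the discounted successor values.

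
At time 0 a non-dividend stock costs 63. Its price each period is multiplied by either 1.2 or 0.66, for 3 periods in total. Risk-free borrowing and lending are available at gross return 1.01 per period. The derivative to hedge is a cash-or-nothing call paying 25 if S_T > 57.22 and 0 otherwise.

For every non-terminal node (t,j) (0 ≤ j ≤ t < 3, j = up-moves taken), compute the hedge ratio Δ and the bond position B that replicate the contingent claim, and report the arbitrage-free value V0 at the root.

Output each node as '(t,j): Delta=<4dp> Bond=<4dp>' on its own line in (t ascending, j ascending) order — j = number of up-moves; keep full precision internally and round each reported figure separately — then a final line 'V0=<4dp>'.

(0,0): Delta=0.3286 Bond=-3.3331
(1,0): Delta=0.7145 Bond=-19.4143
(1,1): Delta=0.2133 Bond=5.3452
(2,0): Delta=0.0000 Bond=0.0000
(2,1): Delta=0.9279 Bond=-30.2530
(2,2): Delta=0.0000 Bond=24.7525
V0=17.3667

Since d<R<u, set p* = (R−d)/(u−d) = 0.6481; price each node as the discounted p*-expectation of its children.
At expiry t=3: V(3,0)=0.0000, V(3,1)=0.0000, V(3,2)=25.0000, V(3,3)=25.0000
  t=2,j=0: stock 27.4428 → up 32.9314 (V=0.0000), down 18.1122 (V=0.0000). Price 0.0000; hedge Δ=0.0000, bond B=0.0000.
  t=2,j=1: stock 49.8960 → up 59.8752 (V=25.0000), down 32.9314 (V=0.0000). Price 16.0433; hedge Δ=0.9279, bond B=-30.2530.
  t=2,j=2: stock 90.7200 → up 108.8640 (V=25.0000), down 59.8752 (V=25.0000). Price 24.7525; hedge Δ=0.0000, bond B=24.7525.
  t=1,j=0: stock 41.5800 → up 49.8960 (V=16.0433), down 27.4428 (V=0.0000). Price 10.2955; hedge Δ=0.7145, bond B=-19.4143.
  t=1,j=1: stock 75.6000 → up 90.7200 (V=24.7525), down 49.8960 (V=16.0433). Price 21.4734; hedge Δ=0.2133, bond B=5.3452.
  t=0,j=0: stock 63.0000 → up 75.6000 (V=21.4734), down 41.5800 (V=10.2955). Price 17.3667; hedge Δ=0.3286, bond B=-3.3331.
Each (Δ,B) replicates both successor values, so the strategy is self-financing and V0 is arbitrage-free.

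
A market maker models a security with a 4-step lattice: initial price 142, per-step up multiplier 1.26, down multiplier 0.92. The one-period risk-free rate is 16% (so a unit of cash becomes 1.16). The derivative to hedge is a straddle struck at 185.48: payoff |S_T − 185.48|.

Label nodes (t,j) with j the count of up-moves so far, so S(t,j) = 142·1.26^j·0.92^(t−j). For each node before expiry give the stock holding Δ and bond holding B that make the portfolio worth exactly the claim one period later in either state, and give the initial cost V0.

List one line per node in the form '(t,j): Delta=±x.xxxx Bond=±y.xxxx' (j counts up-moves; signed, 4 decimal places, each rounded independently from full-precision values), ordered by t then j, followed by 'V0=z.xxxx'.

(0,0): Delta=0.7502 Bond=-62.6145
(1,0): Delta=0.2498 Bond=-7.2645
(1,1): Delta=0.9024 Bond=-99.8696
(2,0): Delta=-0.8412 Bond=122.7054
(2,1): Delta=0.5818 Bond=-63.0653
(2,2): Delta=1.0000 Bond=-137.8419
(3,0): Delta=-1.0000 Bond=159.8966
(3,1): Delta=-0.7929 Bond=135.0223
(3,2): Delta=1.0000 Bond=-159.8966
(3,3): Delta=1.0000 Bond=-159.8966
V0=43.9159

Under the risk-neutral measure, an up-move has probability p* = (R−d)/(u−d) = 0.7059 and values discount at R = 1.16.
At expiry t=4: V(4,0)=83.7522, V(4,1)=46.1571, V(4,2)=5.3317, V(4,3)=75.8491, V(4,4)=172.4273
(3,0): S=110.5737. Δ = (V_up−V_dn)/(S_up−S_dn) = (46.1571−83.7522)/(139.3229−101.7278) = -1.0000. V = [p*·46.1571 + (1−p*)·83.7522]/1.16 = 49.3229. B = V − Δ·S = 159.8966.
(3,1): S=151.4379. Δ = (V_up−V_dn)/(S_up−S_dn) = (5.3317−46.1571)/(190.8117−139.3229) = -0.7929. V = [p*·5.3317 + (1−p*)·46.1571]/1.16 = 14.9476. B = V − Δ·S = 135.0223.
(3,2): S=207.4041. Δ = (V_up−V_dn)/(S_up−S_dn) = (75.8491−5.3317)/(261.3291−190.8117) = 1.0000. V = [p*·75.8491 + (1−p*)·5.3317]/1.16 = 47.5075. B = V − Δ·S = -159.8966.
(3,3): S=284.0534. Δ = (V_up−V_dn)/(S_up−S_dn) = (172.4273−75.8491)/(357.9073−261.3291) = 1.0000. V = [p*·172.4273 + (1−p*)·75.8491]/1.16 = 124.1568. B = V − Δ·S = -159.8966.
(2,0): S=120.1888. Δ = (V_up−V_dn)/(S_up−S_dn) = (14.9476−49.3229)/(151.4379−110.5737) = -0.8412. V = [p*·14.9476 + (1−p*)·49.3229]/1.16 = 21.6017. B = V − Δ·S = 122.7054.
(2,1): S=164.6064. Δ = (V_up−V_dn)/(S_up−S_dn) = (47.5075−14.9476)/(207.4041−151.4379) = 0.5818. V = [p*·47.5075 + (1−p*)·14.9476]/1.16 = 32.6992. B = V − Δ·S = -63.0653.
(2,2): S=225.4392. Δ = (V_up−V_dn)/(S_up−S_dn) = (124.1568−47.5075)/(284.0534−207.4041) = 1.0000. V = [p*·124.1568 + (1−p*)·47.5075]/1.16 = 87.5973. B = V − Δ·S = -137.8419.
(1,0): S=130.6400. Δ = (V_up−V_dn)/(S_up−S_dn) = (32.6992−21.6017)/(164.6064−120.1888) = 0.2498. V = [p*·32.6992 + (1−p*)·21.6017]/1.16 = 25.3752. B = V − Δ·S = -7.2645.
(1,1): S=178.9200. Δ = (V_up−V_dn)/(S_up−S_dn) = (87.5973−32.6992)/(225.4392−164.6064) = 0.9024. V = [p*·87.5973 + (1−p*)·32.6992]/1.16 = 61.5955. B = V − Δ·S = -99.8696.
(0,0): S=142.0000. Δ = (V_up−V_dn)/(S_up−S_dn) = (61.5955−25.3752)/(178.9200−130.6400) = 0.7502. V = [p*·61.5955 + (1−p*)·25.3752]/1.16 = 43.9159. B = V − Δ·S = -62.6145.
The time-0 hedge costs 43.9159, which is the no-arbitrage price.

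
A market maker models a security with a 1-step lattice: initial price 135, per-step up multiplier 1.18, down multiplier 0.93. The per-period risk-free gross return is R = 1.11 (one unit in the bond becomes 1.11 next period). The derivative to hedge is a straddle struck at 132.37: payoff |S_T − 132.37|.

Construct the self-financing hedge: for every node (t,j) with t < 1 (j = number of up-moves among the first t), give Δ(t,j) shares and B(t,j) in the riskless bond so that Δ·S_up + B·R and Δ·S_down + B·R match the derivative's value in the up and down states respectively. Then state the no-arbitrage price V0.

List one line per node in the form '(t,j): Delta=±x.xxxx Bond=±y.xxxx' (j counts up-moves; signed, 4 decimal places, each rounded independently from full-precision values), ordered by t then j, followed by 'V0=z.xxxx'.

(0,0): Delta=0.5959 Bond=-61.2515
V0=19.1885

Under the risk-neutral measure, an up-move has probability p* = (R−d)/(u−d) = 0.7200 and values discount at R = 1.11.
Terminal values V(1,·): V(1,0)=6.8200, V(1,1)=26.9300
Node (0,0) S=135.0000: V=(p*·26.9300+(1−p*)·6.8200)/1.11=19.1885; Δ=(26.9300−6.8200)/(159.3000−125.5500)=0.5959; B=V−Δ·S=-61.2515
The time-0 hedge costs 19.1885, which is the no-arbitrage price.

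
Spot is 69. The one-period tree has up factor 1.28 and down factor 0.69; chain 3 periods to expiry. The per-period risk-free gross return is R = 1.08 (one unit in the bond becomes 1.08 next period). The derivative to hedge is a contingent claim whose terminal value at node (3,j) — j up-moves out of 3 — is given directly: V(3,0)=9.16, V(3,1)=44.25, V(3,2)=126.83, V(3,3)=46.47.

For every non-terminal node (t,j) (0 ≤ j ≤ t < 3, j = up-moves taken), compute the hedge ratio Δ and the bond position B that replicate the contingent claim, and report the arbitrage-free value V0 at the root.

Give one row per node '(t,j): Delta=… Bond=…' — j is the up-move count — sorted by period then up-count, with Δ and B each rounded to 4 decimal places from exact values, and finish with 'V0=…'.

(0,0): Delta=0.1248 Bond=55.0670
(1,0): Delta=2.1914 Bond=-38.9186
(1,1): Delta=-0.4465 Bond=109.9293
(2,0): Delta=1.8104 Bond=-29.5162
(2,1): Delta=2.2968 Bond=-48.4506
(2,2): Delta=-1.2048 Bond=204.4540
V0=63.6802

No-arbitrage ⇒ martingale measure with p* = (R−d)/(u−d) = 0.6610.
Terminal payoffs: V(3,0)=9.1600, V(3,1)=44.2500, V(3,2)=126.8300, V(3,3)=46.4700
(2,0): S=32.8509. Δ = (V_up−V_dn)/(S_up−S_dn) = (44.2500−9.1600)/(42.0492−22.6671) = 1.8104. V = [p*·44.2500 + (1−p*)·9.1600]/1.08 = 29.9584. B = V − Δ·S = -29.5162.
(2,1): S=60.9408. Δ = (V_up−V_dn)/(S_up−S_dn) = (126.8300−44.2500)/(78.0042−42.0492) = 2.2968. V = [p*·126.8300 + (1−p*)·44.2500]/1.08 = 91.5155. B = V − Δ·S = -48.4506.
(2,2): S=113.0496. Δ = (V_up−V_dn)/(S_up−S_dn) = (46.4700−126.8300)/(144.7035−78.0042) = -1.2048. V = [p*·46.4700 + (1−p*)·126.8300]/1.08 = 68.2506. B = V − Δ·S = 204.4540.
(1,0): S=47.6100. Δ = (V_up−V_dn)/(S_up−S_dn) = (91.5155−29.9584)/(60.9408−32.8509) = 2.1914. V = [p*·91.5155 + (1−p*)·29.9584]/1.08 = 65.4155. B = V − Δ·S = -38.9186.
(1,1): S=88.3200. Δ = (V_up−V_dn)/(S_up−S_dn) = (68.2506−91.5155)/(113.0496−60.9408) = -0.4465. V = [p*·68.2506 + (1−p*)·91.5155]/1.08 = 70.4973. B = V − Δ·S = 109.9293.
(0,0): S=69.0000. Δ = (V_up−V_dn)/(S_up−S_dn) = (70.4973−65.4155)/(88.3200−47.6100) = 0.1248. V = [p*·70.4973 + (1−p*)·65.4155]/1.08 = 63.6802. B = V − Δ·S = 55.0670.
The time-0 hedge costs 63.6802, which is the no-arbitrage price.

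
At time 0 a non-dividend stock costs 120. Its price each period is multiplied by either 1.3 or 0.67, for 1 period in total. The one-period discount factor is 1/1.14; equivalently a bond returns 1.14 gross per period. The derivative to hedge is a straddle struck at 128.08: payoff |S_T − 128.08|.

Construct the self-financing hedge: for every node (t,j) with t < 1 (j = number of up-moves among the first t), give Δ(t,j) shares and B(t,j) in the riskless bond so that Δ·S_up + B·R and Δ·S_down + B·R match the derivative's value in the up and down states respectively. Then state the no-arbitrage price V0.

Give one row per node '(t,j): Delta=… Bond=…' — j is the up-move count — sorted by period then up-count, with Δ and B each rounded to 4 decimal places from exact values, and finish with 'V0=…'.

The replicating-portfolio and risk-neutral prices coincide; use p* = (1.14−0.67)/(1.3−0.67) = 0.7460 for the latter.
Payoff layer (t=1): V(1,0)=47.6800, V(1,1)=27.9200
(0,0): S=120.0000. Δ = (V_up−V_dn)/(S_up−S_dn) = (27.9200−47.6800)/(156.0000−80.4000) = -0.2614. V = [p*·27.9200 + (1−p*)·47.6800]/1.14 = 28.8933. B = V − Δ·S = 60.2584.
Each (Δ,B) replicates both successor values, so the strategy is self-financing and V0 is arbitrage-free.

(0,0): Delta=-0.2614 Bond=60.2584
V0=28.8933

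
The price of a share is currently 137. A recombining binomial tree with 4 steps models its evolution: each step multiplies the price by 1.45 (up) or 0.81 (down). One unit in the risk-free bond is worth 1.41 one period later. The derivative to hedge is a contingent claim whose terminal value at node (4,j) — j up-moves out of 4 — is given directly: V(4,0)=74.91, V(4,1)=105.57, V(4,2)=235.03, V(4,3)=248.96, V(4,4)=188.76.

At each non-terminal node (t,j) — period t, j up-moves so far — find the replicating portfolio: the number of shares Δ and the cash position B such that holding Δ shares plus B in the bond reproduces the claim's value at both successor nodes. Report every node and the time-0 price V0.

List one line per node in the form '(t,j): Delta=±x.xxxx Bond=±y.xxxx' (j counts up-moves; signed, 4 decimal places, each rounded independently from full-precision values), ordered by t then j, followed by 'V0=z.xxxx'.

Under the risk-neutral measure, an up-move has probability p* = (R−d)/(u−d) = 0.9375 and values discount at R = 1.41.
Payoff layer (t=4): V(4,0)=74.9100, V(4,1)=105.5700, V(4,2)=235.0300, V(4,3)=248.9600, V(4,4)=188.7600
(3,0): S=72.8074. Δ = (V_up−V_dn)/(S_up−S_dn) = (105.5700−74.9100)/(105.5708−58.9740) = 0.6580. V = [p*·105.5700 + (1−p*)·74.9100]/1.41 = 73.5133. B = V − Δ·S = 25.6070.
(3,1): S=130.3343. Δ = (V_up−V_dn)/(S_up−S_dn) = (235.0300−105.5700)/(188.9847−105.5708) = 1.5520. V = [p*·235.0300 + (1−p*)·105.5700]/1.41 = 160.9495. B = V − Δ·S = -41.3318.
(3,2): S=233.3144. Δ = (V_up−V_dn)/(S_up−S_dn) = (248.9600−235.0300)/(338.3059−188.9847) = 0.0933. V = [p*·248.9600 + (1−p*)·235.0300]/1.41 = 175.9499. B = V − Δ·S = 154.1843.
(3,3): S=417.6616. Δ = (V_up−V_dn)/(S_up−S_dn) = (188.7600−248.9600)/(605.6094−338.3059) = -0.2252. V = [p*·188.7600 + (1−p*)·248.9600]/1.41 = 136.5408. B = V − Δ·S = 230.6033.
(2,0): S=89.8857. Δ = (V_up−V_dn)/(S_up−S_dn) = (160.9495−73.5133)/(130.3343−72.8074) = 1.5199. V = [p*·160.9495 + (1−p*)·73.5133]/1.41 = 110.2728. B = V − Δ·S = -26.3462.
(2,1): S=160.9065. Δ = (V_up−V_dn)/(S_up−S_dn) = (175.9499−160.9495)/(233.3144−130.3343) = 0.1457. V = [p*·175.9499 + (1−p*)·160.9495]/1.41 = 124.1223. B = V − Δ·S = 100.6841.
(2,2): S=288.0425. Δ = (V_up−V_dn)/(S_up−S_dn) = (136.5408−175.9499)/(417.6616−233.3144) = -0.2138. V = [p*·136.5408 + (1−p*)·175.9499]/1.41 = 98.5843. B = V − Δ·S = 160.1611.
(1,0): S=110.9700. Δ = (V_up−V_dn)/(S_up−S_dn) = (124.1223−110.2728)/(160.9065−89.8857) = 0.1950. V = [p*·124.1223 + (1−p*)·110.2728]/1.41 = 87.4161. B = V − Δ·S = 65.7764.
(1,1): S=198.6500. Δ = (V_up−V_dn)/(S_up−S_dn) = (98.5843−124.1223)/(288.0425−160.9065) = -0.2009. V = [p*·98.5843 + (1−p*)·124.1223]/1.41 = 71.0499. B = V − Δ·S = 110.9530.
(0,0): S=137.0000. Δ = (V_up−V_dn)/(S_up−S_dn) = (71.0499−87.4161)/(198.6500−110.9700) = -0.1867. V = [p*·71.0499 + (1−p*)·87.4161]/1.41 = 51.1155. B = V − Δ·S = 76.6876.
Self-financing check: at every node Δ·S+B equals the discounted successor values.

(0,0): Delta=-0.1867 Bond=76.6876
(1,0): Delta=0.1950 Bond=65.7764
(1,1): Delta=-0.2009 Bond=110.9530
(2,0): Delta=1.5199 Bond=-26.3462
(2,1): Delta=0.1457 Bond=100.6841
(2,2): Delta=-0.2138 Bond=160.1611
(3,0): Delta=0.6580 Bond=25.6070
(3,1): Delta=1.5520 Bond=-41.3318
(3,2): Delta=0.0933 Bond=154.1843
(3,3): Delta=-0.2252 Bond=230.6033
V0=51.1155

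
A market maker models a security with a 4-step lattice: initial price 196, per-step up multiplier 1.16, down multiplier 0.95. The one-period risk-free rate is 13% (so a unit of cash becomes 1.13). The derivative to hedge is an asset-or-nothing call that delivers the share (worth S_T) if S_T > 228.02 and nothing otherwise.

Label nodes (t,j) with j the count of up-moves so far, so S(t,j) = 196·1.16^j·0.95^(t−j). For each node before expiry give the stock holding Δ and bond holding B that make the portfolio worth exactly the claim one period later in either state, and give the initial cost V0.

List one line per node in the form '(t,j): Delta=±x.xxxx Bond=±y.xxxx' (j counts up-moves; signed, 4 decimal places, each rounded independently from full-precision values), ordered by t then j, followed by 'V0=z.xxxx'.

Risk-neutral probability p* = (R−d)/(u−d) = (1.13−0.95)/(1.16−0.95) = 0.8571.
At expiry t=4: V(4,0)=0.0000, V(4,1)=0.0000, V(4,2)=238.0232, V(4,3)=290.6388, V(4,4)=354.8853
(3,0): S=168.0455. Δ = (V_up−V_dn)/(S_up−S_dn) = (0.0000−0.0000)/(194.9328−159.6432) = 0.0000. V = [p*·0.0000 + (1−p*)·0.0000]/1.13 = 0.0000. B = V − Δ·S = 0.0000.
(3,1): S=205.1924. Δ = (V_up−V_dn)/(S_up−S_dn) = (238.0232−0.0000)/(238.0232−194.9328) = 5.5238. V = [p*·238.0232 + (1−p*)·0.0000]/1.13 = 180.5486. B = V − Δ·S = -952.8952.
(3,2): S=250.5507. Δ = (V_up−V_dn)/(S_up−S_dn) = (290.6388−238.0232)/(290.6388−238.0232) = 1.0000. V = [p*·290.6388 + (1−p*)·238.0232]/1.13 = 250.5507. B = V − Δ·S = 0.0000.
(3,3): S=305.9356. Δ = (V_up−V_dn)/(S_up−S_dn) = (354.8853−290.6388)/(354.8853−290.6388) = 1.0000. V = [p*·354.8853 + (1−p*)·290.6388]/1.13 = 305.9356. B = V − Δ·S = 0.0000.
(2,0): S=176.8900. Δ = (V_up−V_dn)/(S_up−S_dn) = (180.5486−0.0000)/(205.1924−168.0455) = 4.8604. V = [p*·180.5486 + (1−p*)·0.0000]/1.13 = 136.9521. B = V − Δ·S = -722.8029.
(2,1): S=215.9920. Δ = (V_up−V_dn)/(S_up−S_dn) = (250.5507−180.5486)/(250.5507−205.1924) = 1.5433. V = [p*·250.5507 + (1−p*)·180.5486]/1.13 = 212.8765. B = V − Δ·S = -120.4672.
(2,2): S=263.7376. Δ = (V_up−V_dn)/(S_up−S_dn) = (305.9356−250.5507)/(305.9356−250.5507) = 1.0000. V = [p*·305.9356 + (1−p*)·250.5507]/1.13 = 263.7376. B = V − Δ·S = 0.0000.
(1,0): S=186.2000. Δ = (V_up−V_dn)/(S_up−S_dn) = (212.8765−136.9521)/(215.9920−176.8900) = 1.9417. V = [p*·212.8765 + (1−p*)·136.9521]/1.13 = 178.7877. B = V − Δ·S = -182.7567.
(1,1): S=227.3600. Δ = (V_up−V_dn)/(S_up−S_dn) = (263.7376−212.8765)/(263.7376−215.9920) = 1.0653. V = [p*·263.7376 + (1−p*)·212.8765]/1.13 = 226.9661. B = V − Δ·S = -15.2297.
(0,0): S=196.0000. Δ = (V_up−V_dn)/(S_up−S_dn) = (226.9661−178.7877)/(227.3600−186.2000) = 1.1705. V = [p*·226.9661 + (1−p*)·178.7877]/1.13 = 194.7642. B = V − Δ·S = -34.6568.
Check: Δ(0,0)·S0 + B(0,0) = 194.7642 = V0.

(0,0): Delta=1.1705 Bond=-34.6568
(1,0): Delta=1.9417 Bond=-182.7567
(1,1): Delta=1.0653 Bond=-15.2297
(2,0): Delta=4.8604 Bond=-722.8029
(2,1): Delta=1.5433 Bond=-120.4672
(2,2): Delta=1.0000 Bond=0.0000
(3,0): Delta=0.0000 Bond=0.0000
(3,1): Delta=5.5238 Bond=-952.8952
(3,2): Delta=1.0000 Bond=0.0000
(3,3): Delta=1.0000 Bond=0.0000
V0=194.7642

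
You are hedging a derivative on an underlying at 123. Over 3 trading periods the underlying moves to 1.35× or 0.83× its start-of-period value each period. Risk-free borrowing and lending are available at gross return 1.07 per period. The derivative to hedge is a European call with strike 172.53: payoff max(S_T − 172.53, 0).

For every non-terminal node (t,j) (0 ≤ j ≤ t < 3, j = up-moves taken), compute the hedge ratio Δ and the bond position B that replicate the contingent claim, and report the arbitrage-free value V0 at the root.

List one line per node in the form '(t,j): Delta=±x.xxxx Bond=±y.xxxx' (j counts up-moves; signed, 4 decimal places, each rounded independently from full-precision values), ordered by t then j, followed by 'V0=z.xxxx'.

The replicating-portfolio and risk-neutral prices coincide; use p* = (1.07−0.83)/(1.35−0.83) = 0.4615 for the latter.
Payoff layer (t=3): V(3,0)=0.0000, V(3,1)=0.0000, V(3,2)=13.5290, V(3,3)=130.0961
(2,0): S=84.7347. Δ = (V_up−V_dn)/(S_up−S_dn) = (0.0000−0.0000)/(114.3918−70.3298) = 0.0000. V = [p*·0.0000 + (1−p*)·0.0000]/1.07 = 0.0000. B = V − Δ·S = 0.0000.
(2,1): S=137.8215. Δ = (V_up−V_dn)/(S_up−S_dn) = (13.5290−0.0000)/(186.0590−114.3918) = 0.1888. V = [p*·13.5290 + (1−p*)·0.0000]/1.07 = 5.8357. B = V − Δ·S = -20.1817.
(2,2): S=224.1675. Δ = (V_up−V_dn)/(S_up−S_dn) = (130.0961−13.5290)/(302.6261−186.0590) = 1.0000. V = [p*·130.0961 + (1−p*)·13.5290]/1.07 = 62.9245. B = V − Δ·S = -161.2430.
(1,0): S=102.0900. Δ = (V_up−V_dn)/(S_up−S_dn) = (5.8357−0.0000)/(137.8215−84.7347) = 0.1099. V = [p*·5.8357 + (1−p*)·0.0000]/1.07 = 2.5172. B = V − Δ·S = -8.7053.
(1,1): S=166.0500. Δ = (V_up−V_dn)/(S_up−S_dn) = (62.9245−5.8357)/(224.1675−137.8215) = 0.6612. V = [p*·62.9245 + (1−p*)·5.8357]/1.07 = 30.0788. B = V − Δ·S = -79.7074.
(0,0): S=123.0000. Δ = (V_up−V_dn)/(S_up−S_dn) = (30.0788−2.5172)/(166.0500−102.0900) = 0.4309. V = [p*·30.0788 + (1−p*)·2.5172]/1.07 = 14.2411. B = V − Δ·S = -38.7621.
Self-financing check: at every node Δ·S+B equals the discounted successor values.

(0,0): Delta=0.4309 Bond=-38.7621
(1,0): Delta=0.1099 Bond=-8.7053
(1,1): Delta=0.6612 Bond=-79.7074
(2,0): Delta=0.0000 Bond=0.0000
(2,1): Delta=0.1888 Bond=-20.1817
(2,2): Delta=1.0000 Bond=-161.2430
V0=14.2411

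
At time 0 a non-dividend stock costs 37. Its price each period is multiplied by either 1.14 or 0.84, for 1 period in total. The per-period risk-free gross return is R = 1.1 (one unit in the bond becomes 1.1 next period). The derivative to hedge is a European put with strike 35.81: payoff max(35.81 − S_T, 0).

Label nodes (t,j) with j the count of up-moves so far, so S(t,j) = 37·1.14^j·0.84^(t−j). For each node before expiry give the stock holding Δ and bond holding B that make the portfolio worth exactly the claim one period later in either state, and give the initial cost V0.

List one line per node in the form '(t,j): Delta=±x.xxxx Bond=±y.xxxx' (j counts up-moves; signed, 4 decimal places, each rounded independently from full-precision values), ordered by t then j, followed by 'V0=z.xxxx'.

Risk-neutral probability p* = (R−d)/(u−d) = (1.1−0.84)/(1.14−0.84) = 0.8667.
Terminal payoffs: V(1,0)=4.7300, V(1,1)=0.0000
Node (0,0) S=37.0000: V=(p*·0.0000+(1−p*)·4.7300)/1.1=0.5733; Δ=(0.0000−4.7300)/(42.1800−31.0800)=-0.4261; B=V−Δ·S=16.3400
The time-0 hedge costs 0.5733, which is the no-arbitrage price.

(0,0): Delta=-0.4261 Bond=16.3400
V0=0.5733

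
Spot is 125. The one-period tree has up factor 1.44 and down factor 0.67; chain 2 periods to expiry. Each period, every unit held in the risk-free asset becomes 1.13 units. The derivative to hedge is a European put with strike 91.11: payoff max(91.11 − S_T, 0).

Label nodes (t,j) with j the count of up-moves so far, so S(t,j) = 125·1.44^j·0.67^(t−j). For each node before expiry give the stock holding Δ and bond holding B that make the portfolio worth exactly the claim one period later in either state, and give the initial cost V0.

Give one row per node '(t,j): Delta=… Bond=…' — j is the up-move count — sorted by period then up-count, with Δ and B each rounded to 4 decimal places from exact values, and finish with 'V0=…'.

Under the risk-neutral measure, an up-move has probability p* = (R−d)/(u−d) = 0.5974 and values discount at R = 1.13.
Terminal payoffs: V(2,0)=34.9975, V(2,1)=0.0000, V(2,2)=0.0000
Node (1,0) S=83.7500: V=(p*·0.0000+(1−p*)·34.9975)/1.13=12.4689; Δ=(0.0000−34.9975)/(120.6000−56.1125)=-0.5427; B=V−Δ·S=57.9202
Node (1,1) S=180.0000: V=(p*·0.0000+(1−p*)·0.0000)/1.13=0.0000; Δ=(0.0000−0.0000)/(259.2000−120.6000)=0.0000; B=V−Δ·S=0.0000
Node (0,0) S=125.0000: V=(p*·0.0000+(1−p*)·12.4689)/1.13=4.4424; Δ=(0.0000−12.4689)/(180.0000−83.7500)=-0.1295; B=V−Δ·S=20.6359
Each (Δ,B) replicates both successor values, so the strategy is self-financing and V0 is arbitrage-free.

(0,0): Delta=-0.1295 Bond=20.6359
(1,0): Delta=-0.5427 Bond=57.9202
(1,1): Delta=0.0000 Bond=0.0000
V0=4.4424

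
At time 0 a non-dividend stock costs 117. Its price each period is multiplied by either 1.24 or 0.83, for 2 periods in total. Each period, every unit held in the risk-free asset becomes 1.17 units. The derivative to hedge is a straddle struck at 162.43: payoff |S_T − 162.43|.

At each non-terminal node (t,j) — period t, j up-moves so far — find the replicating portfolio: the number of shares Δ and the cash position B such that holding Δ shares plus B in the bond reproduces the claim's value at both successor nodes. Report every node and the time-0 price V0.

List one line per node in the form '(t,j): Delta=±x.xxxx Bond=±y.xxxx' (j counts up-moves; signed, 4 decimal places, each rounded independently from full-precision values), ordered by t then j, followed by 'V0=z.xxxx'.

Since d<R<u, set p* = (R−d)/(u−d) = 0.8293; price each node as the discounted p*-expectation of its children.
Terminal values V(2,·): V(2,0)=81.8287, V(2,1)=42.0136, V(2,2)=17.4692
  t=1,j=0: stock 97.1100 → up 120.4164 (V=42.0136), down 80.6013 (V=81.8287). Price 41.7191; hedge Δ=-1.0000, bond B=138.8291.
  t=1,j=1: stock 145.0800 → up 179.8992 (V=17.4692), down 120.4164 (V=42.0136). Price 18.5126; hedge Δ=-0.4126, bond B=78.3770.
  t=0,j=0: stock 117.0000 → up 145.0800 (V=18.5126), down 97.1100 (V=41.7191). Price 19.2091; hedge Δ=-0.4838, bond B=75.8103.
Self-financing check: at every node Δ·S+B equals the discounted successor values.

(0,0): Delta=-0.4838 Bond=75.8103
(1,0): Delta=-1.0000 Bond=138.8291
(1,1): Delta=-0.4126 Bond=78.3770
V0=19.2091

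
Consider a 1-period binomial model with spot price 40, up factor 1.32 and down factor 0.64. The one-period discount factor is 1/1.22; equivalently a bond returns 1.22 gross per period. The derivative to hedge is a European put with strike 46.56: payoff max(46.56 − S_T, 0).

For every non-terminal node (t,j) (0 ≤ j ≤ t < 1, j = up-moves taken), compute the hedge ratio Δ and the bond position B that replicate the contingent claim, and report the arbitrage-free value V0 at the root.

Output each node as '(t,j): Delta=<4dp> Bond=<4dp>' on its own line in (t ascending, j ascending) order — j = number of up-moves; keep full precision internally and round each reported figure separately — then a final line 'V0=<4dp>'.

The replicating-portfolio and risk-neutral prices coincide; use p* = (1.22−0.64)/(1.32−0.64) = 0.8529 for the latter.
Payoff layer (t=1): V(1,0)=20.9600, V(1,1)=0.0000
Node (0,0) S=40.0000: V=(p*·0.0000+(1−p*)·20.9600)/1.22=2.5265; Δ=(0.0000−20.9600)/(52.8000−25.6000)=-0.7706; B=V−Δ·S=33.3500
The time-0 hedge costs 2.5265, which is the no-arbitrage price.

(0,0): Delta=-0.7706 Bond=33.3500
V0=2.5265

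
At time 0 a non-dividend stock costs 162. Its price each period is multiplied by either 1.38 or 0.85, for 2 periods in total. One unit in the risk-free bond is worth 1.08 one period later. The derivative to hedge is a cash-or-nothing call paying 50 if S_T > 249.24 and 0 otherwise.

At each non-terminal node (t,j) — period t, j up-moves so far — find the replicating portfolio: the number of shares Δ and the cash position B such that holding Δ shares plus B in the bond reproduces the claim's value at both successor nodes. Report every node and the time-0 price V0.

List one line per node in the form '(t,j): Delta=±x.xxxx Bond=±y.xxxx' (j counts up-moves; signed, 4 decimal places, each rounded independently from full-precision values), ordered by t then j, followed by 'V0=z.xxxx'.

(0,0): Delta=0.2340 Bond=-29.8344
(1,0): Delta=0.0000 Bond=0.0000
(1,1): Delta=0.4220 Bond=-74.2488
V0=8.0728

Risk-neutral probability p* = (R−d)/(u−d) = (1.08−0.85)/(1.38−0.85) = 0.4340.
Terminal payoffs: V(2,0)=0.0000, V(2,1)=0.0000, V(2,2)=50.0000
  t=1,j=0: stock 137.7000 → up 190.0260 (V=0.0000), down 117.0450 (V=0.0000). Price 0.0000; hedge Δ=0.0000, bond B=0.0000.
  t=1,j=1: stock 223.5600 → up 308.5128 (V=50.0000), down 190.0260 (V=0.0000). Price 20.0908; hedge Δ=0.4220, bond B=-74.2488.
  t=0,j=0: stock 162.0000 → up 223.5600 (V=20.0908), down 137.7000 (V=0.0000). Price 8.0728; hedge Δ=0.2340, bond B=-29.8344.
Self-financing check: at every node Δ·S+B equals the discounted successor values.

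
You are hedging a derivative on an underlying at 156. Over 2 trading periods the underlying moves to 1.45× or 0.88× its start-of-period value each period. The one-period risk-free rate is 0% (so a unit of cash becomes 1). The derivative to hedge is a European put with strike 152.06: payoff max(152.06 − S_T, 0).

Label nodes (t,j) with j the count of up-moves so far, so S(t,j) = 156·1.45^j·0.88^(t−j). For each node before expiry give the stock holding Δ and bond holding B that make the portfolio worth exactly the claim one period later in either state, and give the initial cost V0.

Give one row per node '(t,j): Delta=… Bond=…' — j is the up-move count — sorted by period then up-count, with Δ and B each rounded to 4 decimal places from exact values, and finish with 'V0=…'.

(0,0): Delta=-0.2775 Bond=62.7669
(1,0): Delta=-0.3994 Bond=79.5048
(1,1): Delta=0.0000 Bond=0.0000
V0=19.4794

Under the risk-neutral measure, an up-move has probability p* = (R−d)/(u−d) = 0.2105 and values discount at R = 1.
Terminal payoffs: V(2,0)=31.2536, V(2,1)=0.0000, V(2,2)=0.0000
Node (1,0) S=137.2800: V=(p*·0.0000+(1−p*)·31.2536)/1=24.6739; Δ=(0.0000−31.2536)/(199.0560−120.8064)=-0.3994; B=V−Δ·S=79.5048
Node (1,1) S=226.2000: V=(p*·0.0000+(1−p*)·0.0000)/1=0.0000; Δ=(0.0000−0.0000)/(327.9900−199.0560)=0.0000; B=V−Δ·S=0.0000
Node (0,0) S=156.0000: V=(p*·0.0000+(1−p*)·24.6739)/1=19.4794; Δ=(0.0000−24.6739)/(226.2000−137.2800)=-0.2775; B=V−Δ·S=62.7669
Root portfolio cost Δ·156+B reproduces V0=19.4794.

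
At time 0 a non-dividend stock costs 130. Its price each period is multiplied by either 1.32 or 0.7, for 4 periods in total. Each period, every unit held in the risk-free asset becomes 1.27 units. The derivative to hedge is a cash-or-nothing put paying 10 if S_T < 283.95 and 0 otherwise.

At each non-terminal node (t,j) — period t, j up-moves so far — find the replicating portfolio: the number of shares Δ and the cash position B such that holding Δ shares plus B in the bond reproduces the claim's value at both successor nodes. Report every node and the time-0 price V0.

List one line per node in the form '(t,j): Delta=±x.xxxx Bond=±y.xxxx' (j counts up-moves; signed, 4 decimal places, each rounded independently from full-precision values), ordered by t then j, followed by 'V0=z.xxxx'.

(0,0): Delta=-0.0471 Bond=7.2164
(1,0): Delta=0.0000 Bond=4.8819
(1,1): Delta=-0.0493 Bond=9.5406
(2,0): Delta=0.0000 Bond=6.2000
(2,1): Delta=0.0000 Bond=6.2000
(2,2): Delta=-0.0515 Bond=12.6355
(3,0): Delta=0.0000 Bond=7.8740
(3,1): Delta=0.0000 Bond=7.8740
(3,2): Delta=0.0000 Bond=7.8740
(3,3): Delta=-0.0539 Bond=16.7640
V0=1.0979

No-arbitrage ⇒ martingale measure with p* = (R−d)/(u−d) = 0.9194.
Payoff layer (t=4): V(4,0)=10.0000, V(4,1)=10.0000, V(4,2)=10.0000, V(4,3)=10.0000, V(4,4)=0.0000
(3,0): S=44.5900. Δ = (V_up−V_dn)/(S_up−S_dn) = (10.0000−10.0000)/(58.8588−31.2130) = 0.0000. V = [p*·10.0000 + (1−p*)·10.0000]/1.27 = 7.8740. B = V − Δ·S = 7.8740.
(3,1): S=84.0840. Δ = (V_up−V_dn)/(S_up−S_dn) = (10.0000−10.0000)/(110.9909−58.8588) = 0.0000. V = [p*·10.0000 + (1−p*)·10.0000]/1.27 = 7.8740. B = V − Δ·S = 7.8740.
(3,2): S=158.5584. Δ = (V_up−V_dn)/(S_up−S_dn) = (10.0000−10.0000)/(209.2971−110.9909) = 0.0000. V = [p*·10.0000 + (1−p*)·10.0000]/1.27 = 7.8740. B = V − Δ·S = 7.8740.
(3,3): S=298.9958. Δ = (V_up−V_dn)/(S_up−S_dn) = (0.0000−10.0000)/(394.6745−209.2971) = -0.0539. V = [p*·0.0000 + (1−p*)·10.0000]/1.27 = 0.6350. B = V − Δ·S = 16.7640.
(2,0): S=63.7000. Δ = (V_up−V_dn)/(S_up−S_dn) = (7.8740−7.8740)/(84.0840−44.5900) = 0.0000. V = [p*·7.8740 + (1−p*)·7.8740]/1.27 = 6.2000. B = V − Δ·S = 6.2000.
(2,1): S=120.1200. Δ = (V_up−V_dn)/(S_up−S_dn) = (7.8740−7.8740)/(158.5584−84.0840) = 0.0000. V = [p*·7.8740 + (1−p*)·7.8740]/1.27 = 6.2000. B = V − Δ·S = 6.2000.
(2,2): S=226.5120. Δ = (V_up−V_dn)/(S_up−S_dn) = (0.6350−7.8740)/(298.9958−158.5584) = -0.0515. V = [p*·0.6350 + (1−p*)·7.8740]/1.27 = 0.9597. B = V − Δ·S = 12.6355.
(1,0): S=91.0000. Δ = (V_up−V_dn)/(S_up−S_dn) = (6.2000−6.2000)/(120.1200−63.7000) = 0.0000. V = [p*·6.2000 + (1−p*)·6.2000]/1.27 = 4.8819. B = V − Δ·S = 4.8819.
(1,1): S=171.6000. Δ = (V_up−V_dn)/(S_up−S_dn) = (0.9597−6.2000)/(226.5120−120.1200) = -0.0493. V = [p*·0.9597 + (1−p*)·6.2000]/1.27 = 1.0884. B = V − Δ·S = 9.5406.
(0,0): S=130.0000. Δ = (V_up−V_dn)/(S_up−S_dn) = (1.0884−4.8819)/(171.6000−91.0000) = -0.0471. V = [p*·1.0884 + (1−p*)·4.8819]/1.27 = 1.0979. B = V − Δ·S = 7.2164.
Check: Δ(0,0)·S0 + B(0,0) = 1.0979 = V0.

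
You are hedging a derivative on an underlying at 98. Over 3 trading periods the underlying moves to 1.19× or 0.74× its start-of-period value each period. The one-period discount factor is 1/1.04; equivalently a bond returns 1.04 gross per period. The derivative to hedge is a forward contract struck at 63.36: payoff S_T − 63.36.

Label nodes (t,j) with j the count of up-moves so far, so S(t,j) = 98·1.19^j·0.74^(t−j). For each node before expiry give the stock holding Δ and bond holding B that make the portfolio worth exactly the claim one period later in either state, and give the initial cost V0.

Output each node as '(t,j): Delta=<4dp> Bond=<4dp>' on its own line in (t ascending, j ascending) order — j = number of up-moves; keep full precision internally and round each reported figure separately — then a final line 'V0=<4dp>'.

(0,0): Delta=1.0000 Bond=-56.3268
(1,0): Delta=1.0000 Bond=-58.5799
(1,1): Delta=1.0000 Bond=-58.5799
(2,0): Delta=1.0000 Bond=-60.9231
(2,1): Delta=1.0000 Bond=-60.9231
(2,2): Delta=1.0000 Bond=-60.9231
V0=41.6732

Risk-neutral probability p* = (R−d)/(u−d) = (1.04−0.74)/(1.19−0.74) = 0.6667.
Terminal values V(3,·): V(3,0)=-23.6480, V(3,1)=0.5011, V(3,2)=39.3356, V(3,3)=101.7856
Node (2,0) S=53.6648: V=(p*·0.5011+(1−p*)·-23.6480)/1.04=-7.2583; Δ=(0.5011−-23.6480)/(63.8611−39.7120)=1.0000; B=V−Δ·S=-60.9231
Node (2,1) S=86.2988: V=(p*·39.3356+(1−p*)·0.5011)/1.04=25.3757; Δ=(39.3356−0.5011)/(102.6956−63.8611)=1.0000; B=V−Δ·S=-60.9231
Node (2,2) S=138.7778: V=(p*·101.7856+(1−p*)·39.3356)/1.04=77.8547; Δ=(101.7856−39.3356)/(165.1456−102.6956)=1.0000; B=V−Δ·S=-60.9231
Node (1,0) S=72.5200: V=(p*·25.3757+(1−p*)·-7.2583)/1.04=13.9401; Δ=(25.3757−-7.2583)/(86.2988−53.6648)=1.0000; B=V−Δ·S=-58.5799
Node (1,1) S=116.6200: V=(p*·77.8547+(1−p*)·25.3757)/1.04=58.0401; Δ=(77.8547−25.3757)/(138.7778−86.2988)=1.0000; B=V−Δ·S=-58.5799
Node (0,0) S=98.0000: V=(p*·58.0401+(1−p*)·13.9401)/1.04=41.6732; Δ=(58.0401−13.9401)/(116.6200−72.5200)=1.0000; B=V−Δ·S=-56.3268
The time-0 hedge costs 41.6732, which is the no-arbitrage price.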